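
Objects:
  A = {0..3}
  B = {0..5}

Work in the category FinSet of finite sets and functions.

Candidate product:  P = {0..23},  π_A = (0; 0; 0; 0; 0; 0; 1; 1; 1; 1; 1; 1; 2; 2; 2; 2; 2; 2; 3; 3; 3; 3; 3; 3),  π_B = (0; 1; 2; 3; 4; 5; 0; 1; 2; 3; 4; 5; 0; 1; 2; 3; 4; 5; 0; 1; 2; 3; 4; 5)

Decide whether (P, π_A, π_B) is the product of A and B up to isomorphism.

Answer: VALID PRODUCT

Work:
|A|·|B| = 4·6 = 24;  |P| = 24
Check the pairing map k ↦ (π_A(k), π_B(k)):
  0 : (0,0)
  1 : (0,1)
  2 : (0,2)
  3 : (0,3)
  4 : (0,4)
  5 : (0,5)
  6 : (1,0)
  7 : (1,1)
  8 : (1,2)
  9 : (1,3)
  10 : (1,4)
  11 : (1,5)
  12 : (2,0)
  13 : (2,1)
  14 : (2,2)
  15 : (2,3)
  16 : (2,4)
  17 : (2,5)
  18 : (3,0)
  19 : (3,1)
  20 : (3,2)
  21 : (3,3)
  22 : (3,4)
  23 : (3,5)
distinct pairs in image: 24 / 24 needed
  → bijection onto A×B; projections well-typed.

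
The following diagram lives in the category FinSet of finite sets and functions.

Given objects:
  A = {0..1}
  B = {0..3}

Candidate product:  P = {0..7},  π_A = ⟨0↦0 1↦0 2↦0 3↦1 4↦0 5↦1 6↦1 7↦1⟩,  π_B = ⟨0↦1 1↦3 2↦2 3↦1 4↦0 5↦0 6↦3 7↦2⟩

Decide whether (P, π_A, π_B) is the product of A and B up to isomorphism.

|A|·|B| = 2·4 = 8;  |P| = 8
Check the pairing map k ↦ (π_A(k), π_B(k)):
  0 ↦ (0,1)
  1 ↦ (0,3)
  2 ↦ (0,2)
  3 ↦ (1,1)
  4 ↦ (0,0)
  5 ↦ (1,0)
  6 ↦ (1,3)
  7 ↦ (1,2)
distinct pairs in image: 8 / 8 needed
  → bijection onto A×B; projections well-typed.

Answer: VALID PRODUCT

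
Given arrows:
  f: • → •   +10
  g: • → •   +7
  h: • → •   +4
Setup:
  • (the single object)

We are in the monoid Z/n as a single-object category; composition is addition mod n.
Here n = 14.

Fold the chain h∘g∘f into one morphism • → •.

Answer: +7

Work:
  0 +10≡10 +7≡3 +4≡7  (mod 14)
result: +7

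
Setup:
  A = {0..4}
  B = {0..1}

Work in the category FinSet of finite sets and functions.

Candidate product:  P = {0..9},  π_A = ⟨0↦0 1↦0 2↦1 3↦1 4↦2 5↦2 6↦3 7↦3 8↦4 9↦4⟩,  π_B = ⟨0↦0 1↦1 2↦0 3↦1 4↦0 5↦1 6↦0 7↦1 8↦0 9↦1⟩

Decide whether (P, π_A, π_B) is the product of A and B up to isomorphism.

|A|·|B| = 5·2 = 10;  |P| = 10
Check the pairing map k ↦ (π_A(k), π_B(k)):
  0 ↦ (0,0)
  1 ↦ (0,1)
  2 ↦ (1,0)
  3 ↦ (1,1)
  4 ↦ (2,0)
  5 ↦ (2,1)
  6 ↦ (3,0)
  7 ↦ (3,1)
  8 ↦ (4,0)
  9 ↦ (4,1)
distinct pairs in image: 10 / 10 needed
  → bijection onto A×B; projections well-typed.

Answer: VALID PRODUCT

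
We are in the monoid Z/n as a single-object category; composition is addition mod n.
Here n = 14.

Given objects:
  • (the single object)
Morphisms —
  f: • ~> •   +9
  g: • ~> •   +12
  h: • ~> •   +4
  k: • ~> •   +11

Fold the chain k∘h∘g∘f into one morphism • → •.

  0 +9≡9 +12≡7 +4≡11 +11≡8  (mod 14)
⟦path⟧: +8

Answer: +8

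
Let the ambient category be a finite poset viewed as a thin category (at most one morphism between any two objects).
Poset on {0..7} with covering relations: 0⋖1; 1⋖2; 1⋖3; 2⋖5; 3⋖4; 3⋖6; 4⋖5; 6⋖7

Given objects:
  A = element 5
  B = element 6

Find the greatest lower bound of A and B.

Answer: A∧B = 3

Trace:
{x : x⊑A ∧ x⊑B} = {0,1,3}  (A=5, B=6)
  0 ⊑ 3
  1 ⊑ 3
  3 ⊑ 3
glb = 3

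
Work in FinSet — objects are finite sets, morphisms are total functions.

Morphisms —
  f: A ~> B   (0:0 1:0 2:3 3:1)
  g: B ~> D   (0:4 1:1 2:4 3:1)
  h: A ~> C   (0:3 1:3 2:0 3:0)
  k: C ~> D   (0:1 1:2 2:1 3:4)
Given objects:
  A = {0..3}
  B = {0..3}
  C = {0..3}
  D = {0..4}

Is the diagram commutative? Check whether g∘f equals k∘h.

1) trace f;g:
  0 f~>0 g~>4
  1 f~>0 g~>4
  2 f~>3 g~>1
  3 f~>1 g~>1
  composite₁ = (0:4 1:4 2:1 3:1)
2) trace h;k:
  0 h~>3 k~>4
  1 h~>3 k~>4
  2 h~>0 k~>1
  3 h~>0 k~>1
  composite₂ = (0:4 1:4 2:1 3:1)
Equal? same morphism ✓

Answer: COMMUTES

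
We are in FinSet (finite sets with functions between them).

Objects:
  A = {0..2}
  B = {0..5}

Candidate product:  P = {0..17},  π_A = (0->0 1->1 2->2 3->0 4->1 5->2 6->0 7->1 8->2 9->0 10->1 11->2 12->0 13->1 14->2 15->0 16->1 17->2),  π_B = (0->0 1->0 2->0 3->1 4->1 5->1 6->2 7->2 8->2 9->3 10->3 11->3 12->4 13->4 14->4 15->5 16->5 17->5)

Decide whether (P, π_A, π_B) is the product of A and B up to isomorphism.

|A|·|B| = 3·6 = 18;  |P| = 18
Check the pairing map k ↦ (π_A(k), π_B(k)):
  0 -> (0,0)
  1 -> (1,0)
  2 -> (2,0)
  3 -> (0,1)
  4 -> (1,1)
  5 -> (2,1)
  6 -> (0,2)
  7 -> (1,2)
  8 -> (2,2)
  9 -> (0,3)
  10 -> (1,3)
  11 -> (2,3)
  12 -> (0,4)
  13 -> (1,4)
  14 -> (2,4)
  15 -> (0,5)
  16 -> (1,5)
  17 -> (2,5)
distinct pairs in image: 18 / 18 needed
  → bijection onto A×B; projections well-typed.

Answer: VALID PRODUCT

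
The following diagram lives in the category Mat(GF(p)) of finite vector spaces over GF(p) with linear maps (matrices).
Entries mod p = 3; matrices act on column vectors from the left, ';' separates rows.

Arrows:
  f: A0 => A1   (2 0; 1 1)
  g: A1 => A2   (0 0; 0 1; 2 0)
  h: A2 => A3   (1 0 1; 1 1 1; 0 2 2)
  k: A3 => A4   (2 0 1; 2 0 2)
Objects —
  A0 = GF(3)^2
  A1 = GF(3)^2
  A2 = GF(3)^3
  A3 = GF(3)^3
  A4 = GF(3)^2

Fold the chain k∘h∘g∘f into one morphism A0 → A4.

  e0=(1,0) f=>(2,1) g=>(0,1,1) h=>(1,2,1) k=>(0,1)
  e1=(0,1) f=>(0,1) g=>(0,1,0) h=>(0,1,2) k=>(2,1)
⟦path⟧: (0 2; 1 1)

Answer: (0 2; 1 1)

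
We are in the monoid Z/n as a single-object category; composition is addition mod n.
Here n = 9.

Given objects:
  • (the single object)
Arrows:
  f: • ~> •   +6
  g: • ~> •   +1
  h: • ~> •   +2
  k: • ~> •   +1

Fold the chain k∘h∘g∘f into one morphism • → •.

  0 +6≡6 +1≡7 +2≡0 +1≡1  (mod 9)
composite: +1

Answer: +1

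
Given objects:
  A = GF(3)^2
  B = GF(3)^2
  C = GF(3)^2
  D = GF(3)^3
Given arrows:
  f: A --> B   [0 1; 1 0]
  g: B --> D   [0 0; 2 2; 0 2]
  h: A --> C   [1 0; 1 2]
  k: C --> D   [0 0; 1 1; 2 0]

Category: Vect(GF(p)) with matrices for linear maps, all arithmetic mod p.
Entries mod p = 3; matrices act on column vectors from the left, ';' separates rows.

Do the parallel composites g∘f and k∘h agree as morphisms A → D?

Along f;g (path 1):
  e0=(1,0) f-->(0,1) g-->(0,2,2)
  e1=(0,1) f-->(1,0) g-->(0,2,0)
  ⟦path⟧₁ = [0 0; 2 2; 2 0]
Along h;k (path 2):
  e0=(1,0) h-->(1,1) k-->(0,2,2)
  e1=(0,1) h-->(0,2) k-->(0,2,0)
  ⟦path⟧₂ = [0 0; 2 2; 2 0]
Equal? same morphism ✓

Answer: COMMUTES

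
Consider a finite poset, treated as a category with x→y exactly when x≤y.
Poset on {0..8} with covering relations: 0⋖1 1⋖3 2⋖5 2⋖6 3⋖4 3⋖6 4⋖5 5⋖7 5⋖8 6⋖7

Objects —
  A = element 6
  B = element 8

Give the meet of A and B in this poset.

{x : x≤A ∧ x≤B} = {0,1,2,3}  (A=6, B=8)
  maximal lower bounds 2 and 3 are incomparable: neither 2≤3 nor 3≤2
→ no greatest lower bound exists

Answer: NO MEET EXISTS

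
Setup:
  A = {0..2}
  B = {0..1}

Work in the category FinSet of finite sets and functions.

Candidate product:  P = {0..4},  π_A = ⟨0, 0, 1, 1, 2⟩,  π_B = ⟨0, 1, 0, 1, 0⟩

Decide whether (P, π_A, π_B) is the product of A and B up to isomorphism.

Answer: NOT A VALID PRODUCT — |P|=5 ≠ |A|·|B|=6

Work:
|A|·|B| = 3·2 = 6;  |P| = 5
  → cardinalities differ; no bijection possible.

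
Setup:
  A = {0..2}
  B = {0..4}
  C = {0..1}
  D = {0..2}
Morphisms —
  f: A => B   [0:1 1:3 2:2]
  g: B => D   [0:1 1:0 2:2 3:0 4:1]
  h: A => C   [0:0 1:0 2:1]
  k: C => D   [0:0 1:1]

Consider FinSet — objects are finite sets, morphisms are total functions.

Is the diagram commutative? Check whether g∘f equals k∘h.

Path 1 = f;g:
  0 f=>1 g=>0
  1 f=>3 g=>0
  2 f=>2 g=>2
  result₁ = [0:0 1:0 2:2]
Path 2 = h;k:
  0 h=>0 k=>0
  1 h=>0 k=>0
  2 h=>1 k=>1
  result₂ = [0:0 1:0 2:1]
Equal? distinct morphisms ✗

Answer: DOES NOT COMMUTE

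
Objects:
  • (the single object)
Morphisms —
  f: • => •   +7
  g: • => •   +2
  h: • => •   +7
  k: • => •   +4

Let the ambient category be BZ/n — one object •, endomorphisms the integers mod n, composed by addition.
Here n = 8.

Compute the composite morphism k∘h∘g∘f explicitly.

Answer: +4

Derivation:
  0 +7≡7 +2≡1 +7≡0 +4≡4  (mod 8)
composite: +4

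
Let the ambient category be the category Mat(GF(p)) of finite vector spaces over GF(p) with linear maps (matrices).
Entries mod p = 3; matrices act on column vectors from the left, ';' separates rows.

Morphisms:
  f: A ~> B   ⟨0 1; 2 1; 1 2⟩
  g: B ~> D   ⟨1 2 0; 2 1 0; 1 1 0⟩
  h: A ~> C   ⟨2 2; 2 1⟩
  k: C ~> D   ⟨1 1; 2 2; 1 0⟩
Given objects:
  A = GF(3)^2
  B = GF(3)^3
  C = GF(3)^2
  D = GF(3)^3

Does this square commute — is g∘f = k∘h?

1) trace f;g:
  e0=⟨1,0⟩ f~>⟨0,2,1⟩ g~>⟨1,2,2⟩
  e1=⟨0,1⟩ f~>⟨1,1,2⟩ g~>⟨0,0,2⟩
  composite₁ = ⟨1 0; 2 0; 2 2⟩
2) trace h;k:
  e0=⟨1,0⟩ h~>⟨2,2⟩ k~>⟨1,2,2⟩
  e1=⟨0,1⟩ h~>⟨2,1⟩ k~>⟨0,0,2⟩
  composite₂ = ⟨1 0; 2 0; 2 2⟩
Equal? YES — commutes

Answer: COMMUTES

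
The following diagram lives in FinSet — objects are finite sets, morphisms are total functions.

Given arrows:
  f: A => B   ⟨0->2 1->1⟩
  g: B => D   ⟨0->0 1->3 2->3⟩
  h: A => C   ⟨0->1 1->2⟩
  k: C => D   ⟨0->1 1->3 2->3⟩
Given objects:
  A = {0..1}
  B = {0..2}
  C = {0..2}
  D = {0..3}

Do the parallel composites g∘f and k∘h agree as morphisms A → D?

Answer: COMMUTES

Derivation:
1) trace f;g:
  0 f=>2 g=>3
  1 f=>1 g=>3
  result₁ = ⟨0->3 1->3⟩
2) trace h;k:
  0 h=>1 k=>3
  1 h=>2 k=>3
  result₂ = ⟨0->3 1->3⟩
Equal? equal; square commutes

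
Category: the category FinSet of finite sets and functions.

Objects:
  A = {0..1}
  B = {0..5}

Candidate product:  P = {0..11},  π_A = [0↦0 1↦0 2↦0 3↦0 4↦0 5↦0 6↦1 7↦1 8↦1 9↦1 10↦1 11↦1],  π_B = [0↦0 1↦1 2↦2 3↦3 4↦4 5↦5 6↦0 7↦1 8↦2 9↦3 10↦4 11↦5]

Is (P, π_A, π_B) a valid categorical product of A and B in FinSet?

Answer: VALID PRODUCT

Derivation:
|A|·|B| = 2·6 = 12;  |P| = 12
Check the pairing map k ↦ (π_A(k), π_B(k)):
  0 ↦ (0,0)
  1 ↦ (0,1)
  2 ↦ (0,2)
  3 ↦ (0,3)
  4 ↦ (0,4)
  5 ↦ (0,5)
  6 ↦ (1,0)
  7 ↦ (1,1)
  8 ↦ (1,2)
  9 ↦ (1,3)
  10 ↦ (1,4)
  11 ↦ (1,5)
distinct pairs in image: 12 / 12 needed
  → bijection onto A×B; projections well-typed.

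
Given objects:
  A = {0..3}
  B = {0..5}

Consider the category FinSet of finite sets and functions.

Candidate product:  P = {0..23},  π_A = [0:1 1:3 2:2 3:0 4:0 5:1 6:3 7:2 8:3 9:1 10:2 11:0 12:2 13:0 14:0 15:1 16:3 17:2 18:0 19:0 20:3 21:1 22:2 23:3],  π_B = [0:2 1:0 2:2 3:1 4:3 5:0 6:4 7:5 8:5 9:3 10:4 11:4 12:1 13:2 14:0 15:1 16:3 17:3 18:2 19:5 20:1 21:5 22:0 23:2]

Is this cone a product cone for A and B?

|A|·|B| = 4·6 = 24;  |P| = 24
Check the pairing map k ↦ (π_A(k), π_B(k)):
  0 : (1,2)
  1 : (3,0)
  2 : (2,2)
  3 : (0,1)
  4 : (0,3)
  5 : (1,0)
  6 : (3,4)
  7 : (2,5)
  8 : (3,5)
  9 : (1,3)
  10 : (2,4)
  11 : (0,4)
  12 : (2,1)
  13 : (0,2)
  14 : (0,0)
  15 : (1,1)
  16 : (3,3)
  17 : (2,3)
  18 : (0,2)  ✗ repeats pair of k=13
  19 : (0,5)
  20 : (3,1)
  21 : (1,5)
  22 : (2,0)
  23 : (3,2)
distinct pairs in image: 23 / 24 needed
  → (0,2) hit at k=13 and k=18

Answer: NOT A VALID PRODUCT — duplicate pair at indices 18,13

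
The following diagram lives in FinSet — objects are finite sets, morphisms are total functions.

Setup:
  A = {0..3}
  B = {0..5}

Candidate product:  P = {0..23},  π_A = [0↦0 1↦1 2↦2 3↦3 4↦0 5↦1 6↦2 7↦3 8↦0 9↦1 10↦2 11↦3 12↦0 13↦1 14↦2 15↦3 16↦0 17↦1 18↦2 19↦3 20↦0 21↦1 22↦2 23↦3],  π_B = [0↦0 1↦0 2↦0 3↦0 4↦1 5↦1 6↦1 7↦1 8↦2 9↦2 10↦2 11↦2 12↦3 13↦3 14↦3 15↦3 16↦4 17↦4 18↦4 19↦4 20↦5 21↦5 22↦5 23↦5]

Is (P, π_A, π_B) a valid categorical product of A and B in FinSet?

|A|·|B| = 4·6 = 24;  |P| = 24
Check the pairing map k ↦ (π_A(k), π_B(k)):
  0 ↦ (0,0)
  1 ↦ (1,0)
  2 ↦ (2,0)
  3 ↦ (3,0)
  4 ↦ (0,1)
  5 ↦ (1,1)
  6 ↦ (2,1)
  7 ↦ (3,1)
  8 ↦ (0,2)
  9 ↦ (1,2)
  10 ↦ (2,2)
  11 ↦ (3,2)
  12 ↦ (0,3)
  13 ↦ (1,3)
  14 ↦ (2,3)
  15 ↦ (3,3)
  16 ↦ (0,4)
  17 ↦ (1,4)
  18 ↦ (2,4)
  19 ↦ (3,4)
  20 ↦ (0,5)
  21 ↦ (1,5)
  22 ↦ (2,5)
  23 ↦ (3,5)
distinct pairs in image: 24 / 24 needed
  → bijection onto A×B; projections well-typed.

Answer: VALID PRODUCT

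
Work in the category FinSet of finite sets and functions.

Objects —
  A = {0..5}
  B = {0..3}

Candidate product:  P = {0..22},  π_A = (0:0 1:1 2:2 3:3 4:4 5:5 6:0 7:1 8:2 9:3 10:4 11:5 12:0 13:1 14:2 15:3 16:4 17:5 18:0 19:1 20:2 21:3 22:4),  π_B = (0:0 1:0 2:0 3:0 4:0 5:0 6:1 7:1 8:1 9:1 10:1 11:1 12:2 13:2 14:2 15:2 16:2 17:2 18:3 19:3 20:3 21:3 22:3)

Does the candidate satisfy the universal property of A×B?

Answer: NOT A VALID PRODUCT — |P|=23 ≠ |A|·|B|=24

Derivation:
|A|·|B| = 6·4 = 24;  |P| = 23
  → cardinalities differ; no bijection possible.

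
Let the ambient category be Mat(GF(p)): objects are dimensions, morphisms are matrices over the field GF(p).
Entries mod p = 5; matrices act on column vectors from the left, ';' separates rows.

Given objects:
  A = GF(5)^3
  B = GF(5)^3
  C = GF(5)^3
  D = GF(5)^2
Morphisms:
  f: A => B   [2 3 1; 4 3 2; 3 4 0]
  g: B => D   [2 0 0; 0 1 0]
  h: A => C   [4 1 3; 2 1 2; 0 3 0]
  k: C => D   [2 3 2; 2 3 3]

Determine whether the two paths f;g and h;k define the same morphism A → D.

Answer: DOES NOT COMMUTE

Trace:
1) trace f;g:
  e0=⟨1,0,0⟩ f=>⟨2,4,3⟩ g=>⟨4,4⟩
  e1=⟨0,1,0⟩ f=>⟨3,3,4⟩ g=>⟨1,3⟩
  e2=⟨0,0,1⟩ f=>⟨1,2,0⟩ g=>⟨2,2⟩
  ⟦path⟧₁ = [4 1 2; 4 3 2]
2) trace h;k:
  e0=⟨1,0,0⟩ h=>⟨4,2,0⟩ k=>⟨4,4⟩
  e1=⟨0,1,0⟩ h=>⟨1,1,3⟩ k=>⟨1,4⟩
  e2=⟨0,0,1⟩ h=>⟨3,2,0⟩ k=>⟨2,2⟩
  ⟦path⟧₂ = [4 1 2; 4 4 2]
Equal? NO — does not commute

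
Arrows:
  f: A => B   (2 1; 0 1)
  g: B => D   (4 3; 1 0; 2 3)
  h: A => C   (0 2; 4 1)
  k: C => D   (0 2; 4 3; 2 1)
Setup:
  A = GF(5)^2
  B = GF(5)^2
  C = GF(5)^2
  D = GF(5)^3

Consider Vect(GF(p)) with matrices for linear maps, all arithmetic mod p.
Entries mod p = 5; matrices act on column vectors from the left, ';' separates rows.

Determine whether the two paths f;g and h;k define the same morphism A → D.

Path 1 = f;g:
  e0=(1,0) f=>(2,0) g=>(3,2,4)
  e1=(0,1) f=>(1,1) g=>(2,1,0)
  composite₁ = (3 2; 2 1; 4 0)
Path 2 = h;k:
  e0=(1,0) h=>(0,4) k=>(3,2,4)
  e1=(0,1) h=>(2,1) k=>(2,1,0)
  composite₂ = (3 2; 2 1; 4 0)
Equal? equal; square commutes

Answer: COMMUTES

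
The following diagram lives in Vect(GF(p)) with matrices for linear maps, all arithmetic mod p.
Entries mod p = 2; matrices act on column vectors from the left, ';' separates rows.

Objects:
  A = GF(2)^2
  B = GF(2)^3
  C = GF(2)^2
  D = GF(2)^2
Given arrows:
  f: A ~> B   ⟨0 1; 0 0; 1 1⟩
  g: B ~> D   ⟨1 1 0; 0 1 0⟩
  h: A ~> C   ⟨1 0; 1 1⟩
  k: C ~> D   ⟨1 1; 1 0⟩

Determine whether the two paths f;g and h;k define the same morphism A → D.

Path 1 = f;g:
  e0=⟨1,0⟩ f~>⟨0,0,1⟩ g~>⟨0,0⟩
  e1=⟨0,1⟩ f~>⟨1,0,1⟩ g~>⟨1,0⟩
  result₁ = ⟨0 1; 0 0⟩
Path 2 = h;k:
  e0=⟨1,0⟩ h~>⟨1,1⟩ k~>⟨0,1⟩
  e1=⟨0,1⟩ h~>⟨0,1⟩ k~>⟨1,0⟩
  result₂ = ⟨0 1; 1 0⟩
Equal? differ; not commutative

Answer: DOES NOT COMMUTE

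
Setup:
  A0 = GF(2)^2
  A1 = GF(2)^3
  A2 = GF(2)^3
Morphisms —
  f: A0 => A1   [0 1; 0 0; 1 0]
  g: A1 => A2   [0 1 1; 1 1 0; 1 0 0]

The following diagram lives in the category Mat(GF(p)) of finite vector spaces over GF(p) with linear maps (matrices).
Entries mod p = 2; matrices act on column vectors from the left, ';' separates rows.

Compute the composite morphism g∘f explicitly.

Answer: [1 0; 0 1; 0 1]

Work:
  e0=[1,0] f=>[0,0,1] g=>[1,0,0]
  e1=[0,1] f=>[1,0,0] g=>[0,1,1]
result: [1 0; 0 1; 0 1]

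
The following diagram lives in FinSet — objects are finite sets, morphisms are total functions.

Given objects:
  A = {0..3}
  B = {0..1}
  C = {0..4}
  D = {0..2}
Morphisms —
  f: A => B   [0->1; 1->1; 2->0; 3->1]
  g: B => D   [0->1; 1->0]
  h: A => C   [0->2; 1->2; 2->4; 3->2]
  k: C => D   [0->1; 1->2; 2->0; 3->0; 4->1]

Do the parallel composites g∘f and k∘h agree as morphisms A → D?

Answer: COMMUTES

Trace:
Along f;g (path 1):
  0 f=>1 g=>0
  1 f=>1 g=>0
  2 f=>0 g=>1
  3 f=>1 g=>0
  result₁ = [0->0; 1->0; 2->1; 3->0]
Along h;k (path 2):
  0 h=>2 k=>0
  1 h=>2 k=>0
  2 h=>4 k=>1
  3 h=>2 k=>0
  result₂ = [0->0; 1->0; 2->1; 3->0]
Equal? equal; square commutes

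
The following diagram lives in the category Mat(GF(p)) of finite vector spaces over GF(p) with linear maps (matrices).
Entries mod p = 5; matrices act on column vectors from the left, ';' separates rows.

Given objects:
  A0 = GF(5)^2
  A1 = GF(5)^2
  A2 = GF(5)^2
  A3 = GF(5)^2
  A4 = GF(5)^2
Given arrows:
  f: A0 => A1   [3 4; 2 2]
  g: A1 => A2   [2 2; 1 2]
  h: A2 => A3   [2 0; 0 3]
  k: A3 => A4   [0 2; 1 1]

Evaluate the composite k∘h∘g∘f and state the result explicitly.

  e0=[1,0] f=>[3,2] g=>[0,2] h=>[0,1] k=>[2,1]
  e1=[0,1] f=>[4,2] g=>[2,3] h=>[4,4] k=>[3,3]
composite: [2 3; 1 3]

Answer: [2 3; 1 3]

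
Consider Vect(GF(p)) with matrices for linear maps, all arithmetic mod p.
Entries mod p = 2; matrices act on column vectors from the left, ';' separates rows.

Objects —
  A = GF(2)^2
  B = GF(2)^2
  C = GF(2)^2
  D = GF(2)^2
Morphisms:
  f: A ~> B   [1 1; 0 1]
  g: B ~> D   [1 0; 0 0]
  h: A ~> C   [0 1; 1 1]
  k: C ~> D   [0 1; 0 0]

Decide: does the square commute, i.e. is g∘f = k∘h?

Answer: COMMUTES

Work:
Along f;g (path 1):
  e0=⟨1,0⟩ f~>⟨1,0⟩ g~>⟨1,0⟩
  e1=⟨0,1⟩ f~>⟨1,1⟩ g~>⟨1,0⟩
  result₁ = [1 1; 0 0]
Along h;k (path 2):
  e0=⟨1,0⟩ h~>⟨0,1⟩ k~>⟨1,0⟩
  e1=⟨0,1⟩ h~>⟨1,1⟩ k~>⟨1,0⟩
  result₂ = [1 1; 0 0]
Equal? equal; square commutes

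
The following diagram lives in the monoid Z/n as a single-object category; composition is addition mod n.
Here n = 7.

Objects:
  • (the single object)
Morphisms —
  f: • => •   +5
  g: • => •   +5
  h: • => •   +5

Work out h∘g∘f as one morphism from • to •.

Answer: +1

Derivation:
  0 +5≡5 +5≡3 +5≡1  (mod 7)
⟦path⟧: +1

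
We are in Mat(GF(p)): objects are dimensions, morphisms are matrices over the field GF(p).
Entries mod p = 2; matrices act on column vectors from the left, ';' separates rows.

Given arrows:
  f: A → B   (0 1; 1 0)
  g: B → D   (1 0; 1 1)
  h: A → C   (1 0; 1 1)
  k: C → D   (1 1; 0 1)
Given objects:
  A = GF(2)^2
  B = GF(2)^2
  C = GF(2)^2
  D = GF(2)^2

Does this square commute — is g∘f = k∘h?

Path 1 = f;g:
  e0=(1,0) f→(0,1) g→(0,1)
  e1=(0,1) f→(1,0) g→(1,1)
  ⟦path⟧₁ = (0 1; 1 1)
Path 2 = h;k:
  e0=(1,0) h→(1,1) k→(0,1)
  e1=(0,1) h→(0,1) k→(1,1)
  ⟦path⟧₂ = (0 1; 1 1)
Equal? YES — commutes

Answer: COMMUTES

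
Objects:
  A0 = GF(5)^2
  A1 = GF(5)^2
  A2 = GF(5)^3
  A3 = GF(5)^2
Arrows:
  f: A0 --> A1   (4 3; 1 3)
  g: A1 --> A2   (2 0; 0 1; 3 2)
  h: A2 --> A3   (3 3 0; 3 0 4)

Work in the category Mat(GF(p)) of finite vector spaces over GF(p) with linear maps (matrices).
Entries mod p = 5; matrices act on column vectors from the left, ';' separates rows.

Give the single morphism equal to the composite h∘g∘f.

  e0=[1,0] f-->[4,1] g-->[3,1,4] h-->[2,0]
  e1=[0,1] f-->[3,3] g-->[1,3,0] h-->[2,3]
⟦path⟧: (2 2; 0 3)

Answer: (2 2; 0 3)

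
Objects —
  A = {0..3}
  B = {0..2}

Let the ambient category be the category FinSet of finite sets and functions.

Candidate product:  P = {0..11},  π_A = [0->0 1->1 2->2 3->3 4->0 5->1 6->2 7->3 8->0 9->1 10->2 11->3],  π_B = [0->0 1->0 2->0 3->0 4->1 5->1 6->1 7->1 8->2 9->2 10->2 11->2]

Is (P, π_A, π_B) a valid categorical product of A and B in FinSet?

|A|·|B| = 4·3 = 12;  |P| = 12
Check the pairing map k ↦ (π_A(k), π_B(k)):
  0 -> (0,0)
  1 -> (1,0)
  2 -> (2,0)
  3 -> (3,0)
  4 -> (0,1)
  5 -> (1,1)
  6 -> (2,1)
  7 -> (3,1)
  8 -> (0,2)
  9 -> (1,2)
  10 -> (2,2)
  11 -> (3,2)
distinct pairs in image: 12 / 12 needed
  → bijection onto A×B; projections well-typed.

Answer: VALID PRODUCT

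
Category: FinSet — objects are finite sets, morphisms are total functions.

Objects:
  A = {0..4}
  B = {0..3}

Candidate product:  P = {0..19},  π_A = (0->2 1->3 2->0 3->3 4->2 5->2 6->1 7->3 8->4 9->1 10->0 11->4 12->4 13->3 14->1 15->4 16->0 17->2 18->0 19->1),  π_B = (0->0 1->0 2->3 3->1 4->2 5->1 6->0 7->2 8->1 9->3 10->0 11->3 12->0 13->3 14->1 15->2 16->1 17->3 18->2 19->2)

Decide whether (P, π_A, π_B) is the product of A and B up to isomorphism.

Answer: VALID PRODUCT

Derivation:
|A|·|B| = 5·4 = 20;  |P| = 20
Check the pairing map k ↦ (π_A(k), π_B(k)):
  0 -> (2,0)
  1 -> (3,0)
  2 -> (0,3)
  3 -> (3,1)
  4 -> (2,2)
  5 -> (2,1)
  6 -> (1,0)
  7 -> (3,2)
  8 -> (4,1)
  9 -> (1,3)
  10 -> (0,0)
  11 -> (4,3)
  12 -> (4,0)
  13 -> (3,3)
  14 -> (1,1)
  15 -> (4,2)
  16 -> (0,1)
  17 -> (2,3)
  18 -> (0,2)
  19 -> (1,2)
distinct pairs in image: 20 / 20 needed
  → bijection onto A×B; projections well-typed.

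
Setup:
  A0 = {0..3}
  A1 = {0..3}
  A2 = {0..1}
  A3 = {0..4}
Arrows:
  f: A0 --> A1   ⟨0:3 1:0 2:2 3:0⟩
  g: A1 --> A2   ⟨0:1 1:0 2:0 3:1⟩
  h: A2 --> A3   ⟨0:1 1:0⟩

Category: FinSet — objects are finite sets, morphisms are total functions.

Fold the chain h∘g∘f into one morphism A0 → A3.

Answer: ⟨0:0 1:0 2:1 3:0⟩

Trace:
  0 f-->3 g-->1 h-->0
  1 f-->0 g-->1 h-->0
  2 f-->2 g-->0 h-->1
  3 f-->0 g-->1 h-->0
result: ⟨0:0 1:0 2:1 3:0⟩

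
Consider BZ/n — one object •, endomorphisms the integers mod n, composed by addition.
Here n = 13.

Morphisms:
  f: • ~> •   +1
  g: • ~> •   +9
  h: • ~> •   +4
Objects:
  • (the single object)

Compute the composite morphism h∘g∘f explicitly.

Answer: +1

Derivation:
  0 +1≡1 +9≡10 +4≡1  (mod 13)
composite: +1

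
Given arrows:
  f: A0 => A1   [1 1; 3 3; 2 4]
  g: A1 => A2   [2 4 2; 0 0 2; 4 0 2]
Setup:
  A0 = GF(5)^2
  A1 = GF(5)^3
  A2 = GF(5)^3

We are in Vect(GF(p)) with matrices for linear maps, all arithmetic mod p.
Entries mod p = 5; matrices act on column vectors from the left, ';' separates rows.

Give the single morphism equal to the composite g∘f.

  e0=[1,0] f=>[1,3,2] g=>[3,4,3]
  e1=[0,1] f=>[1,3,4] g=>[2,3,2]
composite: [3 2; 4 3; 3 2]

Answer: [3 2; 4 3; 3 2]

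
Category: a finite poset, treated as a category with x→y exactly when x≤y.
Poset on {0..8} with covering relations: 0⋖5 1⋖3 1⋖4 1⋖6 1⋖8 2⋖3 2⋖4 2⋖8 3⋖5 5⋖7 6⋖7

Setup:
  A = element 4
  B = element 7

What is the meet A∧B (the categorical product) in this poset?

{x : x≤A ∧ x≤B} = {1,2}  (A=4, B=7)
  maximal lower bounds 1 and 2 are incomparable: neither 1≤2 nor 2≤1
→ no greatest lower bound exists

Answer: NO MEET EXISTS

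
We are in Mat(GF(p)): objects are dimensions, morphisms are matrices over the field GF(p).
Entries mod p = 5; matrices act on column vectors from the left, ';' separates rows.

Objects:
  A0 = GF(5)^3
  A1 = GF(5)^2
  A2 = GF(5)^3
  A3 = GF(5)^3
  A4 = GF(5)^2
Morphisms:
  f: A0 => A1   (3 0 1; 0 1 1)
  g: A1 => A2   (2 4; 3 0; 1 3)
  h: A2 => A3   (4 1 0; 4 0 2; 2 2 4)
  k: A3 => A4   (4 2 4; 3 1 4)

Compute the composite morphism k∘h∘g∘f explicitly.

  e0=[1,0,0] f=>[3,0] g=>[1,4,3] h=>[3,0,2] k=>[0,2]
  e1=[0,1,0] f=>[0,1] g=>[4,0,3] h=>[1,2,0] k=>[3,0]
  e2=[0,0,1] f=>[1,1] g=>[1,3,4] h=>[2,2,4] k=>[3,4]
⟦path⟧: (0 3 3; 2 0 4)

Answer: (0 3 3; 2 0 4)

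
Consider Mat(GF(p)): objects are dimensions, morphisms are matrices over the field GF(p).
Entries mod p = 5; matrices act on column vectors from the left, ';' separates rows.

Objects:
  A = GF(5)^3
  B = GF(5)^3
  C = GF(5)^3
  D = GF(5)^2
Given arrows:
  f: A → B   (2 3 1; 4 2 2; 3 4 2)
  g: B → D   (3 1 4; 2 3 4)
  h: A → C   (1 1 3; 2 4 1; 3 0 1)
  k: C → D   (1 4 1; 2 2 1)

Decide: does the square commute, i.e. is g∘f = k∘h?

Answer: DOES NOT COMMUTE

Trace:
1) trace f;g:
  e0=[1,0,0] f→[2,4,3] g→[2,3]
  e1=[0,1,0] f→[3,2,4] g→[2,3]
  e2=[0,0,1] f→[1,2,2] g→[3,1]
  ⟦path⟧₁ = (2 2 3; 3 3 1)
2) trace h;k:
  e0=[1,0,0] h→[1,2,3] k→[2,4]
  e1=[0,1,0] h→[1,4,0] k→[2,0]
  e2=[0,0,1] h→[3,1,1] k→[3,4]
  ⟦path⟧₂ = (2 2 3; 4 0 4)
Equal? NO — does not commute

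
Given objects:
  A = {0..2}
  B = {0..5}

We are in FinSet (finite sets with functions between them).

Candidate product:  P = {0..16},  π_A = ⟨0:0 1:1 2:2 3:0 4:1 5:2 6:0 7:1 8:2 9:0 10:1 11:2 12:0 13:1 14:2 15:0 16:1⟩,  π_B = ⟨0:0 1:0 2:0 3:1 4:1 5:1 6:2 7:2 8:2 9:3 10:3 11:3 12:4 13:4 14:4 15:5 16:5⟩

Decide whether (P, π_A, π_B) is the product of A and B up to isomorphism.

Answer: NOT A VALID PRODUCT — |P|=17 ≠ |A|·|B|=18

Trace:
|A|·|B| = 3·6 = 18;  |P| = 17
  → cardinalities differ; no bijection possible.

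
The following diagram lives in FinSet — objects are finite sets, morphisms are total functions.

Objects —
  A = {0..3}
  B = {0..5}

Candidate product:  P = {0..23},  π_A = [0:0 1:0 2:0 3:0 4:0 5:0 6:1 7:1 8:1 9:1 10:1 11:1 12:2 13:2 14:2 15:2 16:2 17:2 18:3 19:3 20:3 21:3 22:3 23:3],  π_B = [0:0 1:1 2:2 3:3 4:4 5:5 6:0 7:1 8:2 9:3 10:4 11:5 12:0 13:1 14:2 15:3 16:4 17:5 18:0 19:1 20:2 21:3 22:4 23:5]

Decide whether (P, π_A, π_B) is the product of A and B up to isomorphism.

Answer: VALID PRODUCT

Trace:
|A|·|B| = 4·6 = 24;  |P| = 24
Check the pairing map k ↦ (π_A(k), π_B(k)):
  0 : (0,0)
  1 : (0,1)
  2 : (0,2)
  3 : (0,3)
  4 : (0,4)
  5 : (0,5)
  6 : (1,0)
  7 : (1,1)
  8 : (1,2)
  9 : (1,3)
  10 : (1,4)
  11 : (1,5)
  12 : (2,0)
  13 : (2,1)
  14 : (2,2)
  15 : (2,3)
  16 : (2,4)
  17 : (2,5)
  18 : (3,0)
  19 : (3,1)
  20 : (3,2)
  21 : (3,3)
  22 : (3,4)
  23 : (3,5)
distinct pairs in image: 24 / 24 needed
  → bijection onto A×B; projections well-typed.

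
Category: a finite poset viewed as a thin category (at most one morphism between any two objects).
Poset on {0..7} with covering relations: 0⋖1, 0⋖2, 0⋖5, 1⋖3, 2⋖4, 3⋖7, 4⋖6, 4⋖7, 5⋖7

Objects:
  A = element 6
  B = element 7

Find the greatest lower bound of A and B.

Answer: A∧B = 4

Derivation:
Lower bounds of A=6 and B=7: {0,2,4}
  0 ⊑ 4
  2 ⊑ 4
  4 ⊑ 4
glb = 4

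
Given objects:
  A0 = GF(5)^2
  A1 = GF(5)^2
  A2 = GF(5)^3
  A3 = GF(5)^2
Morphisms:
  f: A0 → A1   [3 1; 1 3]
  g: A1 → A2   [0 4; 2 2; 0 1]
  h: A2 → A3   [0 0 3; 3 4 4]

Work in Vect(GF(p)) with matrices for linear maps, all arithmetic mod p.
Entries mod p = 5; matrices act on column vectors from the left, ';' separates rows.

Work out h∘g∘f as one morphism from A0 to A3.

  e0=⟨1,0⟩ f→⟨3,1⟩ g→⟨4,3,1⟩ h→⟨3,3⟩
  e1=⟨0,1⟩ f→⟨1,3⟩ g→⟨2,3,3⟩ h→⟨4,0⟩
⟦path⟧: [3 4; 3 0]

Answer: [3 4; 3 0]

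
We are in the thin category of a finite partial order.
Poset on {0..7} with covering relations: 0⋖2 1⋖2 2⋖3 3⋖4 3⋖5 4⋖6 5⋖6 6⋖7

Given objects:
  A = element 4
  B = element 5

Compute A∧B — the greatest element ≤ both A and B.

Common predecessors of 4,5: {0,1,2,3}
  0 ⊑ 3
  1 ⊑ 3
  2 ⊑ 3
  3 ⊑ 3
glb = 3

Answer: A∧B = 3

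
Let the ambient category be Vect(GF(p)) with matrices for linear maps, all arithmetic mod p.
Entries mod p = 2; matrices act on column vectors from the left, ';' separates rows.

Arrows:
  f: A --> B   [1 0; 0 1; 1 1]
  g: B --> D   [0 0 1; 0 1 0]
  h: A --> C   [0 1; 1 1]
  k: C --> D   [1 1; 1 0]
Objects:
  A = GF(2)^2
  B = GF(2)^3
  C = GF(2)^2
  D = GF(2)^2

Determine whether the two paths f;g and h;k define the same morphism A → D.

Answer: DOES NOT COMMUTE

Work:
1) trace f;g:
  e0=[1,0] f-->[1,0,1] g-->[1,0]
  e1=[0,1] f-->[0,1,1] g-->[1,1]
  composite₁ = [1 1; 0 1]
2) trace h;k:
  e0=[1,0] h-->[0,1] k-->[1,0]
  e1=[0,1] h-->[1,1] k-->[0,1]
  composite₂ = [1 0; 0 1]
Equal? distinct morphisms ✗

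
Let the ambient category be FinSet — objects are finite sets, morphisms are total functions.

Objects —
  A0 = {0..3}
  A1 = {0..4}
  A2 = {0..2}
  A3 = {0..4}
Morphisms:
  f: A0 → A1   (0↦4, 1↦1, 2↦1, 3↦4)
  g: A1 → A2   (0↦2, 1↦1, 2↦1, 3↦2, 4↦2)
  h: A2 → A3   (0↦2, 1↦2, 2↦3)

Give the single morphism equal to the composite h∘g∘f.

  0 f→4 g→2 h→3
  1 f→1 g→1 h→2
  2 f→1 g→1 h→2
  3 f→4 g→2 h→3
composite: (0↦3, 1↦2, 2↦2, 3↦3)

Answer: (0↦3, 1↦2, 2↦2, 3↦3)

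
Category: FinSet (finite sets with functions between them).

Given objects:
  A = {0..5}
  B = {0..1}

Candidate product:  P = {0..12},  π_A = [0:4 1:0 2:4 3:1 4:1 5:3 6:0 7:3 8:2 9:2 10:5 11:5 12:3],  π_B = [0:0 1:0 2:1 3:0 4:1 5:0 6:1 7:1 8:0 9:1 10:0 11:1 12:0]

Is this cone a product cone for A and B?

Answer: NOT A VALID PRODUCT — |P|=13 ≠ |A|·|B|=12

Work:
|A|·|B| = 6·2 = 12;  |P| = 13
  → cardinalities differ; no bijection possible.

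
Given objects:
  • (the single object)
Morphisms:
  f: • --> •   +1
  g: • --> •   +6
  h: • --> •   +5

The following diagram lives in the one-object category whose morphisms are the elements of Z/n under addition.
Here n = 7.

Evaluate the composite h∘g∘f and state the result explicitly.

  0 +1≡1 +6≡0 +5≡5  (mod 7)
composite: +5

Answer: +5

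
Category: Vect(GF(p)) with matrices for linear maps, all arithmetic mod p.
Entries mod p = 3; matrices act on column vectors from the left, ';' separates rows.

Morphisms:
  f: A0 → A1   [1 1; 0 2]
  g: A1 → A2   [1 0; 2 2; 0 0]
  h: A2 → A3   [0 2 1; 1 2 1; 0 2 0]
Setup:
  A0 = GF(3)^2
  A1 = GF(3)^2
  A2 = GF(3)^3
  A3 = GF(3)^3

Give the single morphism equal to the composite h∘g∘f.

Answer: [1 0; 2 1; 1 0]

Derivation:
  e0=[1,0] f→[1,0] g→[1,2,0] h→[1,2,1]
  e1=[0,1] f→[1,2] g→[1,0,0] h→[0,1,0]
composite: [1 0; 2 1; 1 0]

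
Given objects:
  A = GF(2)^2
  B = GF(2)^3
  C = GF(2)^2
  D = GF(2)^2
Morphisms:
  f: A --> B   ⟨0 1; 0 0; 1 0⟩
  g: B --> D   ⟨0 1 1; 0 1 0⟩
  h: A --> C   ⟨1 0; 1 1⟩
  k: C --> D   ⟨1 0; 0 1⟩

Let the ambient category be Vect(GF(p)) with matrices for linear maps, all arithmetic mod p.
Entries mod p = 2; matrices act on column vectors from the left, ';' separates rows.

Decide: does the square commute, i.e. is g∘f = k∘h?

Path 1 = f;g:
  e0=[1,0] f-->[0,0,1] g-->[1,0]
  e1=[0,1] f-->[1,0,0] g-->[0,0]
  composite₁ = ⟨1 0; 0 0⟩
Path 2 = h;k:
  e0=[1,0] h-->[1,1] k-->[1,1]
  e1=[0,1] h-->[0,1] k-->[0,1]
  composite₂ = ⟨1 0; 1 1⟩
Equal? distinct morphisms ✗

Answer: DOES NOT COMMUTE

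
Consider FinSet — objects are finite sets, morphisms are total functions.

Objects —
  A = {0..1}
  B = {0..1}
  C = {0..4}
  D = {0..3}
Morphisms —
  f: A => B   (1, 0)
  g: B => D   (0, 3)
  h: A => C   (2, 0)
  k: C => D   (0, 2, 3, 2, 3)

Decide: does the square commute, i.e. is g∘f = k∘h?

Answer: COMMUTES

Work:
Path 1 = f;g:
  0 f=>1 g=>3
  1 f=>0 g=>0
  composite₁ = (3, 0)
Path 2 = h;k:
  0 h=>2 k=>3
  1 h=>0 k=>0
  composite₂ = (3, 0)
Equal? equal; square commutes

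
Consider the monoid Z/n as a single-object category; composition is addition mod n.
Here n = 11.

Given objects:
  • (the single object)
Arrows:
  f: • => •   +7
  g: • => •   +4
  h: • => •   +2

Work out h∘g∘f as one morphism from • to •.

Answer: +2

Work:
  0 +7≡7 +4≡0 +2≡2  (mod 11)
result: +2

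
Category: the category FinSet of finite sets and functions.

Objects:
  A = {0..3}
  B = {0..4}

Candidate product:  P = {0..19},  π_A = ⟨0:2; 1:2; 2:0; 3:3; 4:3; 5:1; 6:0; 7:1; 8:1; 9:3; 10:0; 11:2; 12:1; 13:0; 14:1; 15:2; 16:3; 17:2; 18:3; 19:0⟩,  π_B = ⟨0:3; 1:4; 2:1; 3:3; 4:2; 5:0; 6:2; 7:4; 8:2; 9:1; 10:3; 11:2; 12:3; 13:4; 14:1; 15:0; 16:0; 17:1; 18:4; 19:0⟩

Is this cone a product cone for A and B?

Answer: VALID PRODUCT

Trace:
|A|·|B| = 4·5 = 20;  |P| = 20
Check the pairing map k ↦ (π_A(k), π_B(k)):
  0 : (2,3)
  1 : (2,4)
  2 : (0,1)
  3 : (3,3)
  4 : (3,2)
  5 : (1,0)
  6 : (0,2)
  7 : (1,4)
  8 : (1,2)
  9 : (3,1)
  10 : (0,3)
  11 : (2,2)
  12 : (1,3)
  13 : (0,4)
  14 : (1,1)
  15 : (2,0)
  16 : (3,0)
  17 : (2,1)
  18 : (3,4)
  19 : (0,0)
distinct pairs in image: 20 / 20 needed
  → bijection onto A×B; projections well-typed.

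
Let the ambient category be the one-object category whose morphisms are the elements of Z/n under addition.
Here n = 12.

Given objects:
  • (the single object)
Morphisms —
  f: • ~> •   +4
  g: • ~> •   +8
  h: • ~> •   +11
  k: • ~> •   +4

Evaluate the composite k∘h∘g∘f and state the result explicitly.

  0 +4≡4 +8≡0 +11≡11 +4≡3  (mod 12)
result: +3

Answer: +3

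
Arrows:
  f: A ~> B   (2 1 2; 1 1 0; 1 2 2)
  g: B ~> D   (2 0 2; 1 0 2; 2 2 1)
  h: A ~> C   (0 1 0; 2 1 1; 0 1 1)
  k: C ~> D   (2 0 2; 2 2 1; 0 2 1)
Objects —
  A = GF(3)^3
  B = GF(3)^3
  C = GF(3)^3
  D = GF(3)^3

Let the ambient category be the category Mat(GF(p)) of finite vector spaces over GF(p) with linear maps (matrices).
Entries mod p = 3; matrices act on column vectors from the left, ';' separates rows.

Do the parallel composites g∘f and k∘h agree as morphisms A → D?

1) trace f;g:
  e0=[1,0,0] f~>[2,1,1] g~>[0,1,1]
  e1=[0,1,0] f~>[1,1,2] g~>[0,2,0]
  e2=[0,0,1] f~>[2,0,2] g~>[2,0,0]
  result₁ = (0 0 2; 1 2 0; 1 0 0)
2) trace h;k:
  e0=[1,0,0] h~>[0,2,0] k~>[0,1,1]
  e1=[0,1,0] h~>[1,1,1] k~>[1,2,0]
  e2=[0,0,1] h~>[0,1,1] k~>[2,0,0]
  result₂ = (0 1 2; 1 2 0; 1 0 0)
Equal? distinct morphisms ✗

Answer: DOES NOT COMMUTE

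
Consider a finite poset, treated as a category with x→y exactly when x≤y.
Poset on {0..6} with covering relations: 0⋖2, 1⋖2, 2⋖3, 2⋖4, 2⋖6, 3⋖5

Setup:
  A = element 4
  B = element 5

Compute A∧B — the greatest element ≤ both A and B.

Answer: A∧B = 2

Trace:
Lower bounds of A=4 and B=5: {0,1,2}
  0 <= 2
  1 <= 2
  2 <= 2
glb = 2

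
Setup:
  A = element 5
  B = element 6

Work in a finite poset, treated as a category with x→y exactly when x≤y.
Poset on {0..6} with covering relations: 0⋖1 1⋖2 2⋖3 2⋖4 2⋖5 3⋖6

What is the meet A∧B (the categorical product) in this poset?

Common predecessors of 5,6: {0,1,2}
  0 <= 2
  1 <= 2
  2 <= 2
glb = 2

Answer: A∧B = 2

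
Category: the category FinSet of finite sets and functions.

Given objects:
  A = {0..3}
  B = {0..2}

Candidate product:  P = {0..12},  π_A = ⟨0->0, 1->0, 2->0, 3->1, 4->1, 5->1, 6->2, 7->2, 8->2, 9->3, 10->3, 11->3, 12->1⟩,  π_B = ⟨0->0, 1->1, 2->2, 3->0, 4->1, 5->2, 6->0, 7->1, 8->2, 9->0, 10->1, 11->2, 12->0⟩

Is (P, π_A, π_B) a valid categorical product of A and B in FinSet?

|A|·|B| = 4·3 = 12;  |P| = 13
  → cardinalities differ; no bijection possible.

Answer: NOT A VALID PRODUCT — |P|=13 ≠ |A|·|B|=12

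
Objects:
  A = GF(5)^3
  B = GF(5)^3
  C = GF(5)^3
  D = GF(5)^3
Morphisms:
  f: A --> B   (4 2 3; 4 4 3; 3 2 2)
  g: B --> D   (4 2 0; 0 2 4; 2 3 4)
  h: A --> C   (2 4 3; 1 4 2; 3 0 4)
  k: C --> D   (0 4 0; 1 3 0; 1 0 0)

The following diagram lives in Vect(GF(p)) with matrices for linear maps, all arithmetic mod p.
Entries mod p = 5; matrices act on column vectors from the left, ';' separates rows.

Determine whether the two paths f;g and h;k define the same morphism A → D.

1) trace f;g:
  e0=(1,0,0) f-->(4,4,3) g-->(4,0,2)
  e1=(0,1,0) f-->(2,4,2) g-->(1,1,4)
  e2=(0,0,1) f-->(3,3,2) g-->(3,4,3)
  ⟦path⟧₁ = (4 1 3; 0 1 4; 2 4 3)
2) trace h;k:
  e0=(1,0,0) h-->(2,1,3) k-->(4,0,2)
  e1=(0,1,0) h-->(4,4,0) k-->(1,1,4)
  e2=(0,0,1) h-->(3,2,4) k-->(3,4,3)
  ⟦path⟧₂ = (4 1 3; 0 1 4; 2 4 3)
Equal? same morphism ✓

Answer: COMMUTES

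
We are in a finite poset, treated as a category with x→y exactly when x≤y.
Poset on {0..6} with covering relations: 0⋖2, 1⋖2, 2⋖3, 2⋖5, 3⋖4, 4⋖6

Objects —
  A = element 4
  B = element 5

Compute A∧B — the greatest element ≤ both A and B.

Lower bounds of A=4 and B=5: {0,1,2}
  0 ⊑ 2
  1 ⊑ 2
  2 ⊑ 2
glb = 2

Answer: A∧B = 2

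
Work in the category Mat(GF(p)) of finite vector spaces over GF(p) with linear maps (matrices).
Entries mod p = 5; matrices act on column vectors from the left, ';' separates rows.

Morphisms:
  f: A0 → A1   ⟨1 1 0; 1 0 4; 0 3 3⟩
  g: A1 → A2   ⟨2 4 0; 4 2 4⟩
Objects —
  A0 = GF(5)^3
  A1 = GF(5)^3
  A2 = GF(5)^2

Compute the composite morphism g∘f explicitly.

Answer: ⟨1 2 1; 1 1 0⟩

Derivation:
  e0=⟨1,0,0⟩ f→⟨1,1,0⟩ g→⟨1,1⟩
  e1=⟨0,1,0⟩ f→⟨1,0,3⟩ g→⟨2,1⟩
  e2=⟨0,0,1⟩ f→⟨0,4,3⟩ g→⟨1,0⟩
composite: ⟨1 2 1; 1 1 0⟩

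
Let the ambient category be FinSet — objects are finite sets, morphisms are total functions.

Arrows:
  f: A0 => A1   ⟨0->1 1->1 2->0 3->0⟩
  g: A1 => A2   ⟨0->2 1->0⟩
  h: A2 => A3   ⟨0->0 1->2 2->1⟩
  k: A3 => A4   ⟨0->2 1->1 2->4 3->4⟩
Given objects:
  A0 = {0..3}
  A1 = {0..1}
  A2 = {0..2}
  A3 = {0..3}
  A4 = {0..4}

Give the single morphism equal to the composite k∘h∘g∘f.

Answer: ⟨0->2 1->2 2->1 3->1⟩

Trace:
  0 f=>1 g=>0 h=>0 k=>2
  1 f=>1 g=>0 h=>0 k=>2
  2 f=>0 g=>2 h=>1 k=>1
  3 f=>0 g=>2 h=>1 k=>1
⟦path⟧: ⟨0->2 1->2 2->1 3->1⟩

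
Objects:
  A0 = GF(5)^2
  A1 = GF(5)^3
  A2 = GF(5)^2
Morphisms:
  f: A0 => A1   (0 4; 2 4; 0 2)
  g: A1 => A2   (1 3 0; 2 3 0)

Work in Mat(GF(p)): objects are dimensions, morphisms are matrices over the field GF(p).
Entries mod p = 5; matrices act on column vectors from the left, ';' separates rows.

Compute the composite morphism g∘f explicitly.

  e0=⟨1,0⟩ f=>⟨0,2,0⟩ g=>⟨1,1⟩
  e1=⟨0,1⟩ f=>⟨4,4,2⟩ g=>⟨1,0⟩
composite: (1 1; 1 0)

Answer: (1 1; 1 0)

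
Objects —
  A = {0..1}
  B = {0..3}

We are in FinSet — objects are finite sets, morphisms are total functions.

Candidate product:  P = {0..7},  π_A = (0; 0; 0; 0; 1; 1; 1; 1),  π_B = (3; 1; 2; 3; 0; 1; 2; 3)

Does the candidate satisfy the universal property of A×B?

Answer: NOT A VALID PRODUCT — duplicate pair at indices 3,0

Derivation:
|A|·|B| = 2·4 = 8;  |P| = 8
Check the pairing map k ↦ (π_A(k), π_B(k)):
  0 : (0,3)
  1 : (0,1)
  2 : (0,2)
  3 : (0,3)  ✗ repeats pair of k=0
  4 : (1,0)
  5 : (1,1)
  6 : (1,2)
  7 : (1,3)
distinct pairs in image: 7 / 8 needed
  → (0,3) hit at k=0 and k=3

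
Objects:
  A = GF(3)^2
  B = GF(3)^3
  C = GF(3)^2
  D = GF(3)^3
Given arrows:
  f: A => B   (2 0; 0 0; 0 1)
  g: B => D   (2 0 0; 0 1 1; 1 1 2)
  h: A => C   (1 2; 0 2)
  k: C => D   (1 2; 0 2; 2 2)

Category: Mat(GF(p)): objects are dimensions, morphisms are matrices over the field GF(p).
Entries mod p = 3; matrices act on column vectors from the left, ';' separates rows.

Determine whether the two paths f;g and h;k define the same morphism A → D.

Answer: COMMUTES

Derivation:
1) trace f;g:
  e0=⟨1,0⟩ f=>⟨2,0,0⟩ g=>⟨1,0,2⟩
  e1=⟨0,1⟩ f=>⟨0,0,1⟩ g=>⟨0,1,2⟩
  ⟦path⟧₁ = (1 0; 0 1; 2 2)
2) trace h;k:
  e0=⟨1,0⟩ h=>⟨1,0⟩ k=>⟨1,0,2⟩
  e1=⟨0,1⟩ h=>⟨2,2⟩ k=>⟨0,1,2⟩
  ⟦path⟧₂ = (1 0; 0 1; 2 2)
Equal? equal; square commutes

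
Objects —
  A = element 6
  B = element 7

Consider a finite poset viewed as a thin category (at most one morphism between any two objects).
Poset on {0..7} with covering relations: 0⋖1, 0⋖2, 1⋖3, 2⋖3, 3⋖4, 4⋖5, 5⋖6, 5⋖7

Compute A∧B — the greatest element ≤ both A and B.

Lower bounds of A=6 and B=7: {0,1,2,3,4,5}
  0 ≤ 5
  1 ≤ 5
  2 ≤ 5
  3 ≤ 5
  4 ≤ 5
  5 ≤ 5
glb = 5

Answer: A∧B = 5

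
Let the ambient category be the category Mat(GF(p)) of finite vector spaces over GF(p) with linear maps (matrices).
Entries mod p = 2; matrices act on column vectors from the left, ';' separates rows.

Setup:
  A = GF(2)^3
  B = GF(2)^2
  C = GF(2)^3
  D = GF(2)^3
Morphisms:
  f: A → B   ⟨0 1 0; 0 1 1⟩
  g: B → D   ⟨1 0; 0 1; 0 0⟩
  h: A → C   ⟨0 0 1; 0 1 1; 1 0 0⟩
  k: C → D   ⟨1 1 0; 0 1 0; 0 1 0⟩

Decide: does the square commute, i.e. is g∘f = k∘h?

Answer: DOES NOT COMMUTE

Trace:
Along f;g (path 1):
  e0=[1,0,0] f→[0,0] g→[0,0,0]
  e1=[0,1,0] f→[1,1] g→[1,1,0]
  e2=[0,0,1] f→[0,1] g→[0,1,0]
  ⟦path⟧₁ = ⟨0 1 0; 0 1 1; 0 0 0⟩
Along h;k (path 2):
  e0=[1,0,0] h→[0,0,1] k→[0,0,0]
  e1=[0,1,0] h→[0,1,0] k→[1,1,1]
  e2=[0,0,1] h→[1,1,0] k→[0,1,1]
  ⟦path⟧₂ = ⟨0 1 0; 0 1 1; 0 1 1⟩
Equal? differ; not commutative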